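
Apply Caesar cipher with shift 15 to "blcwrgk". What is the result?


Caesar cipher: shift "blcwrgk" by 15
  'b' (pos 1) + 15 = pos 16 = 'q'
  'l' (pos 11) + 15 = pos 0 = 'a'
  'c' (pos 2) + 15 = pos 17 = 'r'
  'w' (pos 22) + 15 = pos 11 = 'l'
  'r' (pos 17) + 15 = pos 6 = 'g'
  'g' (pos 6) + 15 = pos 21 = 'v'
  'k' (pos 10) + 15 = pos 25 = 'z'
Result: qarlgvz

qarlgvz


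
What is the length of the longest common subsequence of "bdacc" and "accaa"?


LCS of "bdacc" and "accaa"
DP table:
           a    c    c    a    a
      0    0    0    0    0    0
  b   0    0    0    0    0    0
  d   0    0    0    0    0    0
  a   0    1    1    1    1    1
  c   0    1    2    2    2    2
  c   0    1    2    3    3    3
LCS length = dp[5][5] = 3

3


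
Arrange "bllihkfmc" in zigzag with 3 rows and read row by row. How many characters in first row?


Zigzag "bllihkfmc" into 3 rows:
Placing characters:
  'b' => row 0
  'l' => row 1
  'l' => row 2
  'i' => row 1
  'h' => row 0
  'k' => row 1
  'f' => row 2
  'm' => row 1
  'c' => row 0
Rows:
  Row 0: "bhc"
  Row 1: "likm"
  Row 2: "lf"
First row length: 3

3


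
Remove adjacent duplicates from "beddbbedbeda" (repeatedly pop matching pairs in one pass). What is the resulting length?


Input: beddbbedbeda
Stack-based adjacent duplicate removal:
  Read 'b': push. Stack: b
  Read 'e': push. Stack: be
  Read 'd': push. Stack: bed
  Read 'd': matches stack top 'd' => pop. Stack: be
  Read 'b': push. Stack: beb
  Read 'b': matches stack top 'b' => pop. Stack: be
  Read 'e': matches stack top 'e' => pop. Stack: b
  Read 'd': push. Stack: bd
  Read 'b': push. Stack: bdb
  Read 'e': push. Stack: bdbe
  Read 'd': push. Stack: bdbed
  Read 'a': push. Stack: bdbeda
Final stack: "bdbeda" (length 6)

6


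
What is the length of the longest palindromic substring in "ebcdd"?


Input: "ebcdd"
Checking substrings for palindromes:
  [3:5] "dd" (len 2) => palindrome
Longest palindromic substring: "dd" with length 2

2


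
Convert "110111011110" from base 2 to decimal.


Input: "110111011110" in base 2
Positional expansion:
  Digit '1' (value 1) x 2^11 = 2048
  Digit '1' (value 1) x 2^10 = 1024
  Digit '0' (value 0) x 2^9 = 0
  Digit '1' (value 1) x 2^8 = 256
  Digit '1' (value 1) x 2^7 = 128
  Digit '1' (value 1) x 2^6 = 64
  Digit '0' (value 0) x 2^5 = 0
  Digit '1' (value 1) x 2^4 = 16
  Digit '1' (value 1) x 2^3 = 8
  Digit '1' (value 1) x 2^2 = 4
  Digit '1' (value 1) x 2^1 = 2
  Digit '0' (value 0) x 2^0 = 0
Sum = 3550

3550


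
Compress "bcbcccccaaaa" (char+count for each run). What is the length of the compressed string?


Input: bcbcccccaaaa
Runs:
  'b' x 1 => "b1"
  'c' x 1 => "c1"
  'b' x 1 => "b1"
  'c' x 5 => "c5"
  'a' x 4 => "a4"
Compressed: "b1c1b1c5a4"
Compressed length: 10

10


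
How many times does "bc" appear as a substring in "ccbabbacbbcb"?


Searching for "bc" in "ccbabbacbbcb"
Scanning each position:
  Position 0: "cc" => no
  Position 1: "cb" => no
  Position 2: "ba" => no
  Position 3: "ab" => no
  Position 4: "bb" => no
  Position 5: "ba" => no
  Position 6: "ac" => no
  Position 7: "cb" => no
  Position 8: "bb" => no
  Position 9: "bc" => MATCH
  Position 10: "cb" => no
Total occurrences: 1

1


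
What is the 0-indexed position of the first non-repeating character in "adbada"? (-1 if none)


Input: adbada
Character frequencies:
  'a': 3
  'b': 1
  'd': 2
Scanning left to right for freq == 1:
  Position 0 ('a'): freq=3, skip
  Position 1 ('d'): freq=2, skip
  Position 2 ('b'): unique! => answer = 2

2


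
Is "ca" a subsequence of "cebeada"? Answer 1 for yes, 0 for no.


Check if "ca" is a subsequence of "cebeada"
Greedy scan:
  Position 0 ('c'): matches sub[0] = 'c'
  Position 1 ('e'): no match needed
  Position 2 ('b'): no match needed
  Position 3 ('e'): no match needed
  Position 4 ('a'): matches sub[1] = 'a'
  Position 5 ('d'): no match needed
  Position 6 ('a'): no match needed
All 2 characters matched => is a subsequence

1


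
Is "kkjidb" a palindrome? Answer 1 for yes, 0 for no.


Input: kkjidb
Reversed: bdijkk
  Compare pos 0 ('k') with pos 5 ('b'): MISMATCH
  Compare pos 1 ('k') with pos 4 ('d'): MISMATCH
  Compare pos 2 ('j') with pos 3 ('i'): MISMATCH
Result: not a palindrome

0


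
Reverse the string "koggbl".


Input: koggbl
Reading characters right to left:
  Position 5: 'l'
  Position 4: 'b'
  Position 3: 'g'
  Position 2: 'g'
  Position 1: 'o'
  Position 0: 'k'
Reversed: lbggok

lbggok


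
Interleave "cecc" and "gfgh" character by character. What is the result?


Interleaving "cecc" and "gfgh":
  Position 0: 'c' from first, 'g' from second => "cg"
  Position 1: 'e' from first, 'f' from second => "ef"
  Position 2: 'c' from first, 'g' from second => "cg"
  Position 3: 'c' from first, 'h' from second => "ch"
Result: cgefcgch

cgefcgch


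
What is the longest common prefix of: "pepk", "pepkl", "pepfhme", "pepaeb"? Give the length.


Words: pepk, pepkl, pepfhme, pepaeb
  Position 0: all 'p' => match
  Position 1: all 'e' => match
  Position 2: all 'p' => match
  Position 3: ('k', 'k', 'f', 'a') => mismatch, stop
LCP = "pep" (length 3)

3


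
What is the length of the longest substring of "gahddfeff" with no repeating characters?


Input: "gahddfeff"
Sliding window (track last position of each char):
  Position 0 ('g'): window [0,0] length 1 -- new best
  Position 1 ('a'): window [0,1] length 2 -- new best
  Position 2 ('h'): window [0,2] length 3 -- new best
  Position 3 ('d'): window [0,3] length 4 -- new best
  Position 4 ('d'): repeat (last at 3), move window start to 4
  Position 4 ('d'): window [4,4] length 1
  Position 5 ('f'): window [4,5] length 2
  Position 6 ('e'): window [4,6] length 3
  Position 7 ('f'): repeat (last at 5), move window start to 6
  Position 7 ('f'): window [6,7] length 2
  Position 8 ('f'): repeat (last at 7), move window start to 8
  Position 8 ('f'): window [8,8] length 1
Longest substring with no repeats: "gahd" with length 4

4


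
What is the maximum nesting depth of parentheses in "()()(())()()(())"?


Input: "()()(())()()(())"
Tracking depth:
  Position 0 '(': depth becomes 1
  Position 1 ')': depth becomes 0
  Position 2 '(': depth becomes 1
  Position 3 ')': depth becomes 0
  Position 4 '(': depth becomes 1
  Position 5 '(': depth becomes 2
  Position 6 ')': depth becomes 1
  Position 7 ')': depth becomes 0
  Position 8 '(': depth becomes 1
  Position 9 ')': depth becomes 0
  Position 10 '(': depth becomes 1
  Position 11 ')': depth becomes 0
  Position 12 '(': depth becomes 1
  Position 13 '(': depth becomes 2
  Position 14 ')': depth becomes 1
  Position 15 ')': depth becomes 0
Maximum depth reached: 2

2


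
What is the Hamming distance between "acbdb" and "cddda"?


Comparing "acbdb" and "cddda" position by position:
  Position 0: 'a' vs 'c' => differ
  Position 1: 'c' vs 'd' => differ
  Position 2: 'b' vs 'd' => differ
  Position 3: 'd' vs 'd' => same
  Position 4: 'b' vs 'a' => differ
Total differences (Hamming distance): 4

4


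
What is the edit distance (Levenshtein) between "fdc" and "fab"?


Computing edit distance: "fdc" -> "fab"
DP table:
           f    a    b
      0    1    2    3
  f   1    0    1    2
  d   2    1    1    2
  c   3    2    2    2
Edit distance = dp[3][3] = 2

2


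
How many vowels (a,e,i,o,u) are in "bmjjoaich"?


Input: bmjjoaich
Checking each character:
  'b' at position 0: consonant
  'm' at position 1: consonant
  'j' at position 2: consonant
  'j' at position 3: consonant
  'o' at position 4: vowel (running total: 1)
  'a' at position 5: vowel (running total: 2)
  'i' at position 6: vowel (running total: 3)
  'c' at position 7: consonant
  'h' at position 8: consonant
Total vowels: 3

3


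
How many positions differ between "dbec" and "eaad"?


Comparing "dbec" and "eaad" position by position:
  Position 0: 'd' vs 'e' => DIFFER
  Position 1: 'b' vs 'a' => DIFFER
  Position 2: 'e' vs 'a' => DIFFER
  Position 3: 'c' vs 'd' => DIFFER
Positions that differ: 4

4


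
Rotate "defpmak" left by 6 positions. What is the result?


Input: "defpmak", rotate left by 6
First 6 characters: "defpma"
Remaining characters: "k"
Concatenate remaining + first: "k" + "defpma" = "kdefpma"

kdefpma


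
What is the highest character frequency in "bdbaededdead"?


Input: bdbaededdead
Character counts:
  'a': 2
  'b': 2
  'd': 5
  'e': 3
Maximum frequency: 5

5


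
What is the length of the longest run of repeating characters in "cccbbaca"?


Input: "cccbbaca"
Scanning for longest run:
  Position 1 ('c'): continues run of 'c', length=2
  Position 2 ('c'): continues run of 'c', length=3
  Position 3 ('b'): new char, reset run to 1
  Position 4 ('b'): continues run of 'b', length=2
  Position 5 ('a'): new char, reset run to 1
  Position 6 ('c'): new char, reset run to 1
  Position 7 ('a'): new char, reset run to 1
Longest run: 'c' with length 3

3


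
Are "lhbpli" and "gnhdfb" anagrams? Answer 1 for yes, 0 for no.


Strings: "lhbpli", "gnhdfb"
Sorted first:  bhillp
Sorted second: bdfghn
Differ at position 1: 'h' vs 'd' => not anagrams

0


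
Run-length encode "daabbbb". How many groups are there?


Input: daabbbb
Scanning for consecutive runs:
  Group 1: 'd' x 1 (positions 0-0)
  Group 2: 'a' x 2 (positions 1-2)
  Group 3: 'b' x 4 (positions 3-6)
Total groups: 3

3


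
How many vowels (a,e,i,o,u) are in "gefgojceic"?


Input: gefgojceic
Checking each character:
  'g' at position 0: consonant
  'e' at position 1: vowel (running total: 1)
  'f' at position 2: consonant
  'g' at position 3: consonant
  'o' at position 4: vowel (running total: 2)
  'j' at position 5: consonant
  'c' at position 6: consonant
  'e' at position 7: vowel (running total: 3)
  'i' at position 8: vowel (running total: 4)
  'c' at position 9: consonant
Total vowels: 4

4


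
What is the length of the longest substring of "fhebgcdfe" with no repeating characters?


Input: "fhebgcdfe"
Sliding window (track last position of each char):
  Position 0 ('f'): window [0,0] length 1 -- new best
  Position 1 ('h'): window [0,1] length 2 -- new best
  Position 2 ('e'): window [0,2] length 3 -- new best
  Position 3 ('b'): window [0,3] length 4 -- new best
  Position 4 ('g'): window [0,4] length 5 -- new best
  Position 5 ('c'): window [0,5] length 6 -- new best
  Position 6 ('d'): window [0,6] length 7 -- new best
  Position 7 ('f'): repeat (last at 0), move window start to 1
  Position 7 ('f'): window [1,7] length 7
  Position 8 ('e'): repeat (last at 2), move window start to 3
  Position 8 ('e'): window [3,8] length 6
Longest substring with no repeats: "fhebgcd" with length 7

7


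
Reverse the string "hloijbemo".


Input: hloijbemo
Reading characters right to left:
  Position 8: 'o'
  Position 7: 'm'
  Position 6: 'e'
  Position 5: 'b'
  Position 4: 'j'
  Position 3: 'i'
  Position 2: 'o'
  Position 1: 'l'
  Position 0: 'h'
Reversed: omebjiolh

omebjiolh


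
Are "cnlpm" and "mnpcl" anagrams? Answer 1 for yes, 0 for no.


Strings: "cnlpm", "mnpcl"
Sorted first:  clmnp
Sorted second: clmnp
Sorted forms match => anagrams

1


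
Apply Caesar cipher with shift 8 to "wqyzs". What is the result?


Caesar cipher: shift "wqyzs" by 8
  'w' (pos 22) + 8 = pos 4 = 'e'
  'q' (pos 16) + 8 = pos 24 = 'y'
  'y' (pos 24) + 8 = pos 6 = 'g'
  'z' (pos 25) + 8 = pos 7 = 'h'
  's' (pos 18) + 8 = pos 0 = 'a'
Result: eygha

eygha


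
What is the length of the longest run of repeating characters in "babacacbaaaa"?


Input: "babacacbaaaa"
Scanning for longest run:
  Position 1 ('a'): new char, reset run to 1
  Position 2 ('b'): new char, reset run to 1
  Position 3 ('a'): new char, reset run to 1
  Position 4 ('c'): new char, reset run to 1
  Position 5 ('a'): new char, reset run to 1
  Position 6 ('c'): new char, reset run to 1
  Position 7 ('b'): new char, reset run to 1
  Position 8 ('a'): new char, reset run to 1
  Position 9 ('a'): continues run of 'a', length=2
  Position 10 ('a'): continues run of 'a', length=3
  Position 11 ('a'): continues run of 'a', length=4
Longest run: 'a' with length 4

4


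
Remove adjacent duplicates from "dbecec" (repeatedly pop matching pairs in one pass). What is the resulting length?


Input: dbecec
Stack-based adjacent duplicate removal:
  Read 'd': push. Stack: d
  Read 'b': push. Stack: db
  Read 'e': push. Stack: dbe
  Read 'c': push. Stack: dbec
  Read 'e': push. Stack: dbece
  Read 'c': push. Stack: dbecec
Final stack: "dbecec" (length 6)

6


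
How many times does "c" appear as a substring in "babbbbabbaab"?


Searching for "c" in "babbbbabbaab"
Scanning each position:
  Position 0: "b" => no
  Position 1: "a" => no
  Position 2: "b" => no
  Position 3: "b" => no
  Position 4: "b" => no
  Position 5: "b" => no
  Position 6: "a" => no
  Position 7: "b" => no
  Position 8: "b" => no
  Position 9: "a" => no
  Position 10: "a" => no
  Position 11: "b" => no
Total occurrences: 0

0


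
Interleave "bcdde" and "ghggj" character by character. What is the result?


Interleaving "bcdde" and "ghggj":
  Position 0: 'b' from first, 'g' from second => "bg"
  Position 1: 'c' from first, 'h' from second => "ch"
  Position 2: 'd' from first, 'g' from second => "dg"
  Position 3: 'd' from first, 'g' from second => "dg"
  Position 4: 'e' from first, 'j' from second => "ej"
Result: bgchdgdgej

bgchdgdgej


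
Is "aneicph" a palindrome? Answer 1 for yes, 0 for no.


Input: aneicph
Reversed: hpciena
  Compare pos 0 ('a') with pos 6 ('h'): MISMATCH
  Compare pos 1 ('n') with pos 5 ('p'): MISMATCH
  Compare pos 2 ('e') with pos 4 ('c'): MISMATCH
Result: not a palindrome

0


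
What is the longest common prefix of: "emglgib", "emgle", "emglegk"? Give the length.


Words: emglgib, emgle, emglegk
  Position 0: all 'e' => match
  Position 1: all 'm' => match
  Position 2: all 'g' => match
  Position 3: all 'l' => match
  Position 4: ('g', 'e', 'e') => mismatch, stop
LCP = "emgl" (length 4)

4


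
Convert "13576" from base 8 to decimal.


Input: "13576" in base 8
Positional expansion:
  Digit '1' (value 1) x 8^4 = 4096
  Digit '3' (value 3) x 8^3 = 1536
  Digit '5' (value 5) x 8^2 = 320
  Digit '7' (value 7) x 8^1 = 56
  Digit '6' (value 6) x 8^0 = 6
Sum = 6014

6014


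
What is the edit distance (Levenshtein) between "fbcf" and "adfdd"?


Computing edit distance: "fbcf" -> "adfdd"
DP table:
           a    d    f    d    d
      0    1    2    3    4    5
  f   1    1    2    2    3    4
  b   2    2    2    3    3    4
  c   3    3    3    3    4    4
  f   4    4    4    3    4    5
Edit distance = dp[4][5] = 5

5


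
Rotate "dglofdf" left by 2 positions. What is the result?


Input: "dglofdf", rotate left by 2
First 2 characters: "dg"
Remaining characters: "lofdf"
Concatenate remaining + first: "lofdf" + "dg" = "lofdfdg"

lofdfdg


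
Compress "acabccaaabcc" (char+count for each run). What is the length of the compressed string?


Input: acabccaaabcc
Runs:
  'a' x 1 => "a1"
  'c' x 1 => "c1"
  'a' x 1 => "a1"
  'b' x 1 => "b1"
  'c' x 2 => "c2"
  'a' x 3 => "a3"
  'b' x 1 => "b1"
  'c' x 2 => "c2"
Compressed: "a1c1a1b1c2a3b1c2"
Compressed length: 16

16


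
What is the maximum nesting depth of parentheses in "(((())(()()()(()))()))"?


Input: "(((())(()()()(()))()))"
Tracking depth:
  Position 0 '(': depth becomes 1
  Position 1 '(': depth becomes 2
  Position 2 '(': depth becomes 3
  Position 3 '(': depth becomes 4
  Position 4 ')': depth becomes 3
  Position 5 ')': depth becomes 2
  Position 6 '(': depth becomes 3
  Position 7 '(': depth becomes 4
  Position 8 ')': depth becomes 3
  Position 9 '(': depth becomes 4
  Position 10 ')': depth becomes 3
  Position 11 '(': depth becomes 4
  Position 12 ')': depth becomes 3
  Position 13 '(': depth becomes 4
  Position 14 '(': depth becomes 5
  Position 15 ')': depth becomes 4
  Position 16 ')': depth becomes 3
  Position 17 ')': depth becomes 2
  Position 18 '(': depth becomes 3
  Position 19 ')': depth becomes 2
  Position 20 ')': depth becomes 1
  Position 21 ')': depth becomes 0
Maximum depth reached: 5

5


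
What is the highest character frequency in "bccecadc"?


Input: bccecadc
Character counts:
  'a': 1
  'b': 1
  'c': 4
  'd': 1
  'e': 1
Maximum frequency: 4

4


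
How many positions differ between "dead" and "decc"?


Comparing "dead" and "decc" position by position:
  Position 0: 'd' vs 'd' => same
  Position 1: 'e' vs 'e' => same
  Position 2: 'a' vs 'c' => DIFFER
  Position 3: 'd' vs 'c' => DIFFER
Positions that differ: 2

2


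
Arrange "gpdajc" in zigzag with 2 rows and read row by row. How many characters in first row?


Zigzag "gpdajc" into 2 rows:
Placing characters:
  'g' => row 0
  'p' => row 1
  'd' => row 0
  'a' => row 1
  'j' => row 0
  'c' => row 1
Rows:
  Row 0: "gdj"
  Row 1: "pac"
First row length: 3

3


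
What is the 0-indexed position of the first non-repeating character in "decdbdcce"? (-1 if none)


Input: decdbdcce
Character frequencies:
  'b': 1
  'c': 3
  'd': 3
  'e': 2
Scanning left to right for freq == 1:
  Position 0 ('d'): freq=3, skip
  Position 1 ('e'): freq=2, skip
  Position 2 ('c'): freq=3, skip
  Position 3 ('d'): freq=3, skip
  Position 4 ('b'): unique! => answer = 4

4


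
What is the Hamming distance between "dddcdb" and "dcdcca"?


Comparing "dddcdb" and "dcdcca" position by position:
  Position 0: 'd' vs 'd' => same
  Position 1: 'd' vs 'c' => differ
  Position 2: 'd' vs 'd' => same
  Position 3: 'c' vs 'c' => same
  Position 4: 'd' vs 'c' => differ
  Position 5: 'b' vs 'a' => differ
Total differences (Hamming distance): 3

3


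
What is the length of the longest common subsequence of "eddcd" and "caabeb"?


LCS of "eddcd" and "caabeb"
DP table:
           c    a    a    b    e    b
      0    0    0    0    0    0    0
  e   0    0    0    0    0    1    1
  d   0    0    0    0    0    1    1
  d   0    0    0    0    0    1    1
  c   0    1    1    1    1    1    1
  d   0    1    1    1    1    1    1
LCS length = dp[5][6] = 1

1


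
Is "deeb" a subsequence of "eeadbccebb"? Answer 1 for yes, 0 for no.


Check if "deeb" is a subsequence of "eeadbccebb"
Greedy scan:
  Position 0 ('e'): no match needed
  Position 1 ('e'): no match needed
  Position 2 ('a'): no match needed
  Position 3 ('d'): matches sub[0] = 'd'
  Position 4 ('b'): no match needed
  Position 5 ('c'): no match needed
  Position 6 ('c'): no match needed
  Position 7 ('e'): matches sub[1] = 'e'
  Position 8 ('b'): no match needed
  Position 9 ('b'): no match needed
Only matched 2/4 characters => not a subsequence

0


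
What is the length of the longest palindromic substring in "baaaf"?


Input: "baaaf"
Checking substrings for palindromes:
  [1:4] "aaa" (len 3) => palindrome
  [1:3] "aa" (len 2) => palindrome
  [2:4] "aa" (len 2) => palindrome
Longest palindromic substring: "aaa" with length 3

3


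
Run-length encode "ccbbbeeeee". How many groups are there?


Input: ccbbbeeeee
Scanning for consecutive runs:
  Group 1: 'c' x 2 (positions 0-1)
  Group 2: 'b' x 3 (positions 2-4)
  Group 3: 'e' x 5 (positions 5-9)
Total groups: 3

3


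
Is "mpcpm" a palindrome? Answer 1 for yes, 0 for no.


Input: mpcpm
Reversed: mpcpm
  Compare pos 0 ('m') with pos 4 ('m'): match
  Compare pos 1 ('p') with pos 3 ('p'): match
Result: palindrome

1


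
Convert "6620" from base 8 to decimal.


Input: "6620" in base 8
Positional expansion:
  Digit '6' (value 6) x 8^3 = 3072
  Digit '6' (value 6) x 8^2 = 384
  Digit '2' (value 2) x 8^1 = 16
  Digit '0' (value 0) x 8^0 = 0
Sum = 3472

3472


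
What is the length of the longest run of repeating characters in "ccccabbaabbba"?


Input: "ccccabbaabbba"
Scanning for longest run:
  Position 1 ('c'): continues run of 'c', length=2
  Position 2 ('c'): continues run of 'c', length=3
  Position 3 ('c'): continues run of 'c', length=4
  Position 4 ('a'): new char, reset run to 1
  Position 5 ('b'): new char, reset run to 1
  Position 6 ('b'): continues run of 'b', length=2
  Position 7 ('a'): new char, reset run to 1
  Position 8 ('a'): continues run of 'a', length=2
  Position 9 ('b'): new char, reset run to 1
  Position 10 ('b'): continues run of 'b', length=2
  Position 11 ('b'): continues run of 'b', length=3
  Position 12 ('a'): new char, reset run to 1
Longest run: 'c' with length 4

4


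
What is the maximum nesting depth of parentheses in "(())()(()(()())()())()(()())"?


Input: "(())()(()(()())()())()(()())"
Tracking depth:
  Position 0 '(': depth becomes 1
  Position 1 '(': depth becomes 2
  Position 2 ')': depth becomes 1
  Position 3 ')': depth becomes 0
  Position 4 '(': depth becomes 1
  Position 5 ')': depth becomes 0
  Position 6 '(': depth becomes 1
  Position 7 '(': depth becomes 2
  Position 8 ')': depth becomes 1
  Position 9 '(': depth becomes 2
  Position 10 '(': depth becomes 3
  Position 11 ')': depth becomes 2
  Position 12 '(': depth becomes 3
  Position 13 ')': depth becomes 2
  Position 14 ')': depth becomes 1
  Position 15 '(': depth becomes 2
  Position 16 ')': depth becomes 1
  Position 17 '(': depth becomes 2
  Position 18 ')': depth becomes 1
  Position 19 ')': depth becomes 0
  Position 20 '(': depth becomes 1
  Position 21 ')': depth becomes 0
  Position 22 '(': depth becomes 1
  Position 23 '(': depth becomes 2
  Position 24 ')': depth becomes 1
  Position 25 '(': depth becomes 2
  Position 26 ')': depth becomes 1
  Position 27 ')': depth becomes 0
Maximum depth reached: 3

3


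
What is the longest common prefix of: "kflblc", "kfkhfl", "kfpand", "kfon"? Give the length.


Words: kflblc, kfkhfl, kfpand, kfon
  Position 0: all 'k' => match
  Position 1: all 'f' => match
  Position 2: ('l', 'k', 'p', 'o') => mismatch, stop
LCP = "kf" (length 2)

2


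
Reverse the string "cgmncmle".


Input: cgmncmle
Reading characters right to left:
  Position 7: 'e'
  Position 6: 'l'
  Position 5: 'm'
  Position 4: 'c'
  Position 3: 'n'
  Position 2: 'm'
  Position 1: 'g'
  Position 0: 'c'
Reversed: elmcnmgc

elmcnmgc


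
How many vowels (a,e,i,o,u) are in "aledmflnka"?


Input: aledmflnka
Checking each character:
  'a' at position 0: vowel (running total: 1)
  'l' at position 1: consonant
  'e' at position 2: vowel (running total: 2)
  'd' at position 3: consonant
  'm' at position 4: consonant
  'f' at position 5: consonant
  'l' at position 6: consonant
  'n' at position 7: consonant
  'k' at position 8: consonant
  'a' at position 9: vowel (running total: 3)
Total vowels: 3

3


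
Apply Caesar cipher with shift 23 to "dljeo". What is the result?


Caesar cipher: shift "dljeo" by 23
  'd' (pos 3) + 23 = pos 0 = 'a'
  'l' (pos 11) + 23 = pos 8 = 'i'
  'j' (pos 9) + 23 = pos 6 = 'g'
  'e' (pos 4) + 23 = pos 1 = 'b'
  'o' (pos 14) + 23 = pos 11 = 'l'
Result: aigbl

aigbl


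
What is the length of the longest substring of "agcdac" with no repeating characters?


Input: "agcdac"
Sliding window (track last position of each char):
  Position 0 ('a'): window [0,0] length 1 -- new best
  Position 1 ('g'): window [0,1] length 2 -- new best
  Position 2 ('c'): window [0,2] length 3 -- new best
  Position 3 ('d'): window [0,3] length 4 -- new best
  Position 4 ('a'): repeat (last at 0), move window start to 1
  Position 4 ('a'): window [1,4] length 4
  Position 5 ('c'): repeat (last at 2), move window start to 3
  Position 5 ('c'): window [3,5] length 3
Longest substring with no repeats: "agcd" with length 4

4


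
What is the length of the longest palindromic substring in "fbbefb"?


Input: "fbbefb"
Checking substrings for palindromes:
  [1:3] "bb" (len 2) => palindrome
Longest palindromic substring: "bb" with length 2

2


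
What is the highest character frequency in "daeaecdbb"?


Input: daeaecdbb
Character counts:
  'a': 2
  'b': 2
  'c': 1
  'd': 2
  'e': 2
Maximum frequency: 2

2


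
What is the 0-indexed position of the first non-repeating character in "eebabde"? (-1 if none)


Input: eebabde
Character frequencies:
  'a': 1
  'b': 2
  'd': 1
  'e': 3
Scanning left to right for freq == 1:
  Position 0 ('e'): freq=3, skip
  Position 1 ('e'): freq=3, skip
  Position 2 ('b'): freq=2, skip
  Position 3 ('a'): unique! => answer = 3

3


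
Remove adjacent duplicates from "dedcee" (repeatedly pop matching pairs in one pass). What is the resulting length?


Input: dedcee
Stack-based adjacent duplicate removal:
  Read 'd': push. Stack: d
  Read 'e': push. Stack: de
  Read 'd': push. Stack: ded
  Read 'c': push. Stack: dedc
  Read 'e': push. Stack: dedce
  Read 'e': matches stack top 'e' => pop. Stack: dedc
Final stack: "dedc" (length 4)

4


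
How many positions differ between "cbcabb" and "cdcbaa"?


Comparing "cbcabb" and "cdcbaa" position by position:
  Position 0: 'c' vs 'c' => same
  Position 1: 'b' vs 'd' => DIFFER
  Position 2: 'c' vs 'c' => same
  Position 3: 'a' vs 'b' => DIFFER
  Position 4: 'b' vs 'a' => DIFFER
  Position 5: 'b' vs 'a' => DIFFER
Positions that differ: 4

4


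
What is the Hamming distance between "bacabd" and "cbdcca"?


Comparing "bacabd" and "cbdcca" position by position:
  Position 0: 'b' vs 'c' => differ
  Position 1: 'a' vs 'b' => differ
  Position 2: 'c' vs 'd' => differ
  Position 3: 'a' vs 'c' => differ
  Position 4: 'b' vs 'c' => differ
  Position 5: 'd' vs 'a' => differ
Total differences (Hamming distance): 6

6


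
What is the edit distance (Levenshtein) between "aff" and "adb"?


Computing edit distance: "aff" -> "adb"
DP table:
           a    d    b
      0    1    2    3
  a   1    0    1    2
  f   2    1    1    2
  f   3    2    2    2
Edit distance = dp[3][3] = 2

2


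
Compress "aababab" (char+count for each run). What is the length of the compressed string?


Input: aababab
Runs:
  'a' x 2 => "a2"
  'b' x 1 => "b1"
  'a' x 1 => "a1"
  'b' x 1 => "b1"
  'a' x 1 => "a1"
  'b' x 1 => "b1"
Compressed: "a2b1a1b1a1b1"
Compressed length: 12

12


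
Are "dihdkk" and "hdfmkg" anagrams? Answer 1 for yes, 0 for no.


Strings: "dihdkk", "hdfmkg"
Sorted first:  ddhikk
Sorted second: dfghkm
Differ at position 1: 'd' vs 'f' => not anagrams

0


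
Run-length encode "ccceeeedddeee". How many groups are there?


Input: ccceeeedddeee
Scanning for consecutive runs:
  Group 1: 'c' x 3 (positions 0-2)
  Group 2: 'e' x 4 (positions 3-6)
  Group 3: 'd' x 3 (positions 7-9)
  Group 4: 'e' x 3 (positions 10-12)
Total groups: 4

4


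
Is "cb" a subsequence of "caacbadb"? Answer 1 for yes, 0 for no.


Check if "cb" is a subsequence of "caacbadb"
Greedy scan:
  Position 0 ('c'): matches sub[0] = 'c'
  Position 1 ('a'): no match needed
  Position 2 ('a'): no match needed
  Position 3 ('c'): no match needed
  Position 4 ('b'): matches sub[1] = 'b'
  Position 5 ('a'): no match needed
  Position 6 ('d'): no match needed
  Position 7 ('b'): no match needed
All 2 characters matched => is a subsequence

1


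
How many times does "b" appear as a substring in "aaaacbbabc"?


Searching for "b" in "aaaacbbabc"
Scanning each position:
  Position 0: "a" => no
  Position 1: "a" => no
  Position 2: "a" => no
  Position 3: "a" => no
  Position 4: "c" => no
  Position 5: "b" => MATCH
  Position 6: "b" => MATCH
  Position 7: "a" => no
  Position 8: "b" => MATCH
  Position 9: "c" => no
Total occurrences: 3

3


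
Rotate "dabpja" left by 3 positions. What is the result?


Input: "dabpja", rotate left by 3
First 3 characters: "dab"
Remaining characters: "pja"
Concatenate remaining + first: "pja" + "dab" = "pjadab"

pjadab


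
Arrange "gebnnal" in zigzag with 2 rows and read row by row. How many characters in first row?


Zigzag "gebnnal" into 2 rows:
Placing characters:
  'g' => row 0
  'e' => row 1
  'b' => row 0
  'n' => row 1
  'n' => row 0
  'a' => row 1
  'l' => row 0
Rows:
  Row 0: "gbnl"
  Row 1: "ena"
First row length: 4

4


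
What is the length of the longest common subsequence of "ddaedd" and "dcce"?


LCS of "ddaedd" and "dcce"
DP table:
           d    c    c    e
      0    0    0    0    0
  d   0    1    1    1    1
  d   0    1    1    1    1
  a   0    1    1    1    1
  e   0    1    1    1    2
  d   0    1    1    1    2
  d   0    1    1    1    2
LCS length = dp[6][4] = 2

2


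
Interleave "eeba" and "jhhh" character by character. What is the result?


Interleaving "eeba" and "jhhh":
  Position 0: 'e' from first, 'j' from second => "ej"
  Position 1: 'e' from first, 'h' from second => "eh"
  Position 2: 'b' from first, 'h' from second => "bh"
  Position 3: 'a' from first, 'h' from second => "ah"
Result: ejehbhah

ejehbhah


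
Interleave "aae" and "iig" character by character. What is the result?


Interleaving "aae" and "iig":
  Position 0: 'a' from first, 'i' from second => "ai"
  Position 1: 'a' from first, 'i' from second => "ai"
  Position 2: 'e' from first, 'g' from second => "eg"
Result: aiaieg

aiaieg


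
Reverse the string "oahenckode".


Input: oahenckode
Reading characters right to left:
  Position 9: 'e'
  Position 8: 'd'
  Position 7: 'o'
  Position 6: 'k'
  Position 5: 'c'
  Position 4: 'n'
  Position 3: 'e'
  Position 2: 'h'
  Position 1: 'a'
  Position 0: 'o'
Reversed: edokcnehao

edokcnehao


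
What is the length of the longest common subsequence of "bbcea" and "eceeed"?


LCS of "bbcea" and "eceeed"
DP table:
           e    c    e    e    e    d
      0    0    0    0    0    0    0
  b   0    0    0    0    0    0    0
  b   0    0    0    0    0    0    0
  c   0    0    1    1    1    1    1
  e   0    1    1    2    2    2    2
  a   0    1    1    2    2    2    2
LCS length = dp[5][6] = 2

2


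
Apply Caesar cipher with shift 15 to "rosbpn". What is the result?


Caesar cipher: shift "rosbpn" by 15
  'r' (pos 17) + 15 = pos 6 = 'g'
  'o' (pos 14) + 15 = pos 3 = 'd'
  's' (pos 18) + 15 = pos 7 = 'h'
  'b' (pos 1) + 15 = pos 16 = 'q'
  'p' (pos 15) + 15 = pos 4 = 'e'
  'n' (pos 13) + 15 = pos 2 = 'c'
Result: gdhqec

gdhqec


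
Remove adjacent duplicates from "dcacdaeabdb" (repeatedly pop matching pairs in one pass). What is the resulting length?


Input: dcacdaeabdb
Stack-based adjacent duplicate removal:
  Read 'd': push. Stack: d
  Read 'c': push. Stack: dc
  Read 'a': push. Stack: dca
  Read 'c': push. Stack: dcac
  Read 'd': push. Stack: dcacd
  Read 'a': push. Stack: dcacda
  Read 'e': push. Stack: dcacdae
  Read 'a': push. Stack: dcacdaea
  Read 'b': push. Stack: dcacdaeab
  Read 'd': push. Stack: dcacdaeabd
  Read 'b': push. Stack: dcacdaeabdb
Final stack: "dcacdaeabdb" (length 11)

11


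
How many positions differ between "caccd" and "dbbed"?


Comparing "caccd" and "dbbed" position by position:
  Position 0: 'c' vs 'd' => DIFFER
  Position 1: 'a' vs 'b' => DIFFER
  Position 2: 'c' vs 'b' => DIFFER
  Position 3: 'c' vs 'e' => DIFFER
  Position 4: 'd' vs 'd' => same
Positions that differ: 4

4


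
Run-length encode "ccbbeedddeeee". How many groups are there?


Input: ccbbeedddeeee
Scanning for consecutive runs:
  Group 1: 'c' x 2 (positions 0-1)
  Group 2: 'b' x 2 (positions 2-3)
  Group 3: 'e' x 2 (positions 4-5)
  Group 4: 'd' x 3 (positions 6-8)
  Group 5: 'e' x 4 (positions 9-12)
Total groups: 5

5


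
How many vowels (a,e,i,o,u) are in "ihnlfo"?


Input: ihnlfo
Checking each character:
  'i' at position 0: vowel (running total: 1)
  'h' at position 1: consonant
  'n' at position 2: consonant
  'l' at position 3: consonant
  'f' at position 4: consonant
  'o' at position 5: vowel (running total: 2)
Total vowels: 2

2


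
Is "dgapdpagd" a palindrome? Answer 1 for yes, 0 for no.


Input: dgapdpagd
Reversed: dgapdpagd
  Compare pos 0 ('d') with pos 8 ('d'): match
  Compare pos 1 ('g') with pos 7 ('g'): match
  Compare pos 2 ('a') with pos 6 ('a'): match
  Compare pos 3 ('p') with pos 5 ('p'): match
Result: palindrome

1


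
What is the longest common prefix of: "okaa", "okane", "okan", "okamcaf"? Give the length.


Words: okaa, okane, okan, okamcaf
  Position 0: all 'o' => match
  Position 1: all 'k' => match
  Position 2: all 'a' => match
  Position 3: ('a', 'n', 'n', 'm') => mismatch, stop
LCP = "oka" (length 3)

3


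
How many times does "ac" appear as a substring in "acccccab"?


Searching for "ac" in "acccccab"
Scanning each position:
  Position 0: "ac" => MATCH
  Position 1: "cc" => no
  Position 2: "cc" => no
  Position 3: "cc" => no
  Position 4: "cc" => no
  Position 5: "ca" => no
  Position 6: "ab" => no
Total occurrences: 1

1


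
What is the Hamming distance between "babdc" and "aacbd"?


Comparing "babdc" and "aacbd" position by position:
  Position 0: 'b' vs 'a' => differ
  Position 1: 'a' vs 'a' => same
  Position 2: 'b' vs 'c' => differ
  Position 3: 'd' vs 'b' => differ
  Position 4: 'c' vs 'd' => differ
Total differences (Hamming distance): 4

4


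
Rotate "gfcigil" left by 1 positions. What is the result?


Input: "gfcigil", rotate left by 1
First 1 characters: "g"
Remaining characters: "fcigil"
Concatenate remaining + first: "fcigil" + "g" = "fcigilg"

fcigilg


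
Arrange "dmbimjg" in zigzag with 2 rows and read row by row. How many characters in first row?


Zigzag "dmbimjg" into 2 rows:
Placing characters:
  'd' => row 0
  'm' => row 1
  'b' => row 0
  'i' => row 1
  'm' => row 0
  'j' => row 1
  'g' => row 0
Rows:
  Row 0: "dbmg"
  Row 1: "mij"
First row length: 4

4


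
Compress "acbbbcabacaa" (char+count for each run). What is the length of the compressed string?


Input: acbbbcabacaa
Runs:
  'a' x 1 => "a1"
  'c' x 1 => "c1"
  'b' x 3 => "b3"
  'c' x 1 => "c1"
  'a' x 1 => "a1"
  'b' x 1 => "b1"
  'a' x 1 => "a1"
  'c' x 1 => "c1"
  'a' x 2 => "a2"
Compressed: "a1c1b3c1a1b1a1c1a2"
Compressed length: 18

18


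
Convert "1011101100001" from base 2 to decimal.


Input: "1011101100001" in base 2
Positional expansion:
  Digit '1' (value 1) x 2^12 = 4096
  Digit '0' (value 0) x 2^11 = 0
  Digit '1' (value 1) x 2^10 = 1024
  Digit '1' (value 1) x 2^9 = 512
  Digit '1' (value 1) x 2^8 = 256
  Digit '0' (value 0) x 2^7 = 0
  Digit '1' (value 1) x 2^6 = 64
  Digit '1' (value 1) x 2^5 = 32
  Digit '0' (value 0) x 2^4 = 0
  Digit '0' (value 0) x 2^3 = 0
  Digit '0' (value 0) x 2^2 = 0
  Digit '0' (value 0) x 2^1 = 0
  Digit '1' (value 1) x 2^0 = 1
Sum = 5985

5985


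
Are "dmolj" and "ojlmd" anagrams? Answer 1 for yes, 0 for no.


Strings: "dmolj", "ojlmd"
Sorted first:  djlmo
Sorted second: djlmo
Sorted forms match => anagrams

1


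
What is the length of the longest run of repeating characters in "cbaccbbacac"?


Input: "cbaccbbacac"
Scanning for longest run:
  Position 1 ('b'): new char, reset run to 1
  Position 2 ('a'): new char, reset run to 1
  Position 3 ('c'): new char, reset run to 1
  Position 4 ('c'): continues run of 'c', length=2
  Position 5 ('b'): new char, reset run to 1
  Position 6 ('b'): continues run of 'b', length=2
  Position 7 ('a'): new char, reset run to 1
  Position 8 ('c'): new char, reset run to 1
  Position 9 ('a'): new char, reset run to 1
  Position 10 ('c'): new char, reset run to 1
Longest run: 'c' with length 2

2


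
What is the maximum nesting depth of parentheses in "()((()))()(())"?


Input: "()((()))()(())"
Tracking depth:
  Position 0 '(': depth becomes 1
  Position 1 ')': depth becomes 0
  Position 2 '(': depth becomes 1
  Position 3 '(': depth becomes 2
  Position 4 '(': depth becomes 3
  Position 5 ')': depth becomes 2
  Position 6 ')': depth becomes 1
  Position 7 ')': depth becomes 0
  Position 8 '(': depth becomes 1
  Position 9 ')': depth becomes 0
  Position 10 '(': depth becomes 1
  Position 11 '(': depth becomes 2
  Position 12 ')': depth becomes 1
  Position 13 ')': depth becomes 0
Maximum depth reached: 3

3


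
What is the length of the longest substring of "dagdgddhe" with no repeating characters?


Input: "dagdgddhe"
Sliding window (track last position of each char):
  Position 0 ('d'): window [0,0] length 1 -- new best
  Position 1 ('a'): window [0,1] length 2 -- new best
  Position 2 ('g'): window [0,2] length 3 -- new best
  Position 3 ('d'): repeat (last at 0), move window start to 1
  Position 3 ('d'): window [1,3] length 3
  Position 4 ('g'): repeat (last at 2), move window start to 3
  Position 4 ('g'): window [3,4] length 2
  Position 5 ('d'): repeat (last at 3), move window start to 4
  Position 5 ('d'): window [4,5] length 2
  Position 6 ('d'): repeat (last at 5), move window start to 6
  Position 6 ('d'): window [6,6] length 1
  Position 7 ('h'): window [6,7] length 2
  Position 8 ('e'): window [6,8] length 3
Longest substring with no repeats: "dag" with length 3

3


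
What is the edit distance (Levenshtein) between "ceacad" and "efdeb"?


Computing edit distance: "ceacad" -> "efdeb"
DP table:
           e    f    d    e    b
      0    1    2    3    4    5
  c   1    1    2    3    4    5
  e   2    1    2    3    3    4
  a   3    2    2    3    4    4
  c   4    3    3    3    4    5
  a   5    4    4    4    4    5
  d   6    5    5    4    5    5
Edit distance = dp[6][5] = 5

5


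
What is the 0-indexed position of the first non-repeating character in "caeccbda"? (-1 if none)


Input: caeccbda
Character frequencies:
  'a': 2
  'b': 1
  'c': 3
  'd': 1
  'e': 1
Scanning left to right for freq == 1:
  Position 0 ('c'): freq=3, skip
  Position 1 ('a'): freq=2, skip
  Position 2 ('e'): unique! => answer = 2

2


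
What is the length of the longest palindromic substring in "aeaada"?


Input: "aeaada"
Checking substrings for palindromes:
  [0:3] "aea" (len 3) => palindrome
  [3:6] "ada" (len 3) => palindrome
  [2:4] "aa" (len 2) => palindrome
Longest palindromic substring: "aea" with length 3

3


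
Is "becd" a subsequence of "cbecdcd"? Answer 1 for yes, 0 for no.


Check if "becd" is a subsequence of "cbecdcd"
Greedy scan:
  Position 0 ('c'): no match needed
  Position 1 ('b'): matches sub[0] = 'b'
  Position 2 ('e'): matches sub[1] = 'e'
  Position 3 ('c'): matches sub[2] = 'c'
  Position 4 ('d'): matches sub[3] = 'd'
  Position 5 ('c'): no match needed
  Position 6 ('d'): no match needed
All 4 characters matched => is a subsequence

1


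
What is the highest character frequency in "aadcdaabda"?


Input: aadcdaabda
Character counts:
  'a': 5
  'b': 1
  'c': 1
  'd': 3
Maximum frequency: 5

5


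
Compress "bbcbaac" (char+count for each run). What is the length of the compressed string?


Input: bbcbaac
Runs:
  'b' x 2 => "b2"
  'c' x 1 => "c1"
  'b' x 1 => "b1"
  'a' x 2 => "a2"
  'c' x 1 => "c1"
Compressed: "b2c1b1a2c1"
Compressed length: 10

10


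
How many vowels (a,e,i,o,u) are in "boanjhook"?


Input: boanjhook
Checking each character:
  'b' at position 0: consonant
  'o' at position 1: vowel (running total: 1)
  'a' at position 2: vowel (running total: 2)
  'n' at position 3: consonant
  'j' at position 4: consonant
  'h' at position 5: consonant
  'o' at position 6: vowel (running total: 3)
  'o' at position 7: vowel (running total: 4)
  'k' at position 8: consonant
Total vowels: 4

4


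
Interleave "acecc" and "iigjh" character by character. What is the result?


Interleaving "acecc" and "iigjh":
  Position 0: 'a' from first, 'i' from second => "ai"
  Position 1: 'c' from first, 'i' from second => "ci"
  Position 2: 'e' from first, 'g' from second => "eg"
  Position 3: 'c' from first, 'j' from second => "cj"
  Position 4: 'c' from first, 'h' from second => "ch"
Result: aiciegcjch

aiciegcjch


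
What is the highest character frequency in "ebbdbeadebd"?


Input: ebbdbeadebd
Character counts:
  'a': 1
  'b': 4
  'd': 3
  'e': 3
Maximum frequency: 4

4


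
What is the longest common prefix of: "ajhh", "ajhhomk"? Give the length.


Words: ajhh, ajhhomk
  Position 0: all 'a' => match
  Position 1: all 'j' => match
  Position 2: all 'h' => match
  Position 3: all 'h' => match
LCP = "ajhh" (length 4)

4


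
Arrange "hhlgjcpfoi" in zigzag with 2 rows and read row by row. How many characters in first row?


Zigzag "hhlgjcpfoi" into 2 rows:
Placing characters:
  'h' => row 0
  'h' => row 1
  'l' => row 0
  'g' => row 1
  'j' => row 0
  'c' => row 1
  'p' => row 0
  'f' => row 1
  'o' => row 0
  'i' => row 1
Rows:
  Row 0: "hljpo"
  Row 1: "hgcfi"
First row length: 5

5
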